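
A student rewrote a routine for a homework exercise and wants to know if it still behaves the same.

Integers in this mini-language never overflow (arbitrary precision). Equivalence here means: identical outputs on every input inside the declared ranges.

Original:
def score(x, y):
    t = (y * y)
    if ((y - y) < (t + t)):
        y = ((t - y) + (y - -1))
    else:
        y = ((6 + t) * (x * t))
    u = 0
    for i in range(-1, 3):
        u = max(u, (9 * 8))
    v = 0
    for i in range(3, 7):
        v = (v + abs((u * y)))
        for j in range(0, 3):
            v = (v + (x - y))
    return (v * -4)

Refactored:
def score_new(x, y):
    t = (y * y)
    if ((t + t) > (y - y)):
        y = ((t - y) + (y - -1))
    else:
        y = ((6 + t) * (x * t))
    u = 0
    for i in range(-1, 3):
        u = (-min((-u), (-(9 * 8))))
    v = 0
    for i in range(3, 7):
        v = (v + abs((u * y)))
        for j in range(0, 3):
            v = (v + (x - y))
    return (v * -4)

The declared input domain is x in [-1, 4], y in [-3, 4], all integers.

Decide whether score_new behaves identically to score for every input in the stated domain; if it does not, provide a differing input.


The two versions differ — the changes include comparison usage differs, and min/max/abs usage differs.
One worked example (x=4, y=-1) — score: t = 1; ((y - y) < (t + t)) -> true; y = 2; u = 0; [i=-1]; u = 72; [i=0]; u = 72; [i=1]; u = 72; [i=2]; u = 72; v = 0; [i=3]; v = 144; [j=0]; v = 146; [j=1]; v = 148; [j=2]; v = 150; [i=4]; v = 294; [j=0]; v = 296; [j=1]; v = 298; [j=2]; v = 300; [i=5]; v = 444; [j=0]; v = 446; [j=1]; v = 448; [j=2]; v = 450; [i=6]; v = 594; [j=0]; v = 596; [j=1]; v = 598; [j=2]; v = 600; return -2400; score_new: t = 1; ((t + t) > (y - y)) -> true; y = 2; u = 0; [i=-1]; u = 72; [i=0]; u = 72; [i=1]; u = 72; [i=2]; u = 72; v = 0; [i=3]; v = 144; [j=0]; v = 146; [j=1]; v = 148; [j=2]; v = 150; [i=4]; v = 294; [j=0]; v = 296; [j=1]; v = 298; [j=2]; v = 300; [i=5]; v = 444; [j=0]; v = 446; [j=1]; v = 448; [j=2]; v = 450; [i=6]; v = 594; [j=0]; v = 596; [j=1]; v = 598; [j=2]; v = 600; return -2400; agreement on -2400.
An exhaustive pass over the 48 declared inputs shows identical outputs.
verdict: equivalent


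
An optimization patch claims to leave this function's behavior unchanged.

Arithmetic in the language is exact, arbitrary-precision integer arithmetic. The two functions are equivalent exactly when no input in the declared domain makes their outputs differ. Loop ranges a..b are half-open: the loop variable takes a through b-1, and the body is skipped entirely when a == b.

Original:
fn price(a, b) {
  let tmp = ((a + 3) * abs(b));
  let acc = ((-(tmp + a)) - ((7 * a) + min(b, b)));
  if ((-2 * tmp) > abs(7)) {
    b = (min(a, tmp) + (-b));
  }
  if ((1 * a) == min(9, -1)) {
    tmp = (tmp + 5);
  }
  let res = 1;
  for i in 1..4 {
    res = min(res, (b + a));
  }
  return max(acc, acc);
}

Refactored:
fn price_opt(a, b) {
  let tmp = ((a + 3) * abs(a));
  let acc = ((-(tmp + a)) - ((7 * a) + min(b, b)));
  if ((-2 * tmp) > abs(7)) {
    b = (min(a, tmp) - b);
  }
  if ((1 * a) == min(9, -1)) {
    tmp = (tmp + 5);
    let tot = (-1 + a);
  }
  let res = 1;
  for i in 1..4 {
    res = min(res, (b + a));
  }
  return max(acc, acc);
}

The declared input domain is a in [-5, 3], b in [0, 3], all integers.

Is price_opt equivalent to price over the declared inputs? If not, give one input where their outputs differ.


There is a counterexample at a=-5, b=0: 40 on one side, 50 on the other.
price: tmp = 0; acc = 40; ((-2 * tmp) > abs(7)) -> false; ((1 * a) == min(9, -1)) -> false; res = 1; [i=1]; res = -5; [i=2]; res = -5; [i=3]; res = -5; return 40
price_opt: tmp = -10; acc = 50; ((-2 * tmp) > abs(7)) -> true; b = -10; ((1 * a) == min(9, -1)) -> false; res = 1; [i=1]; res = -15; [i=2]; res = -15; [i=3]; res = -15; return 50
verdict: not equivalent; witness: a=-5, b=0


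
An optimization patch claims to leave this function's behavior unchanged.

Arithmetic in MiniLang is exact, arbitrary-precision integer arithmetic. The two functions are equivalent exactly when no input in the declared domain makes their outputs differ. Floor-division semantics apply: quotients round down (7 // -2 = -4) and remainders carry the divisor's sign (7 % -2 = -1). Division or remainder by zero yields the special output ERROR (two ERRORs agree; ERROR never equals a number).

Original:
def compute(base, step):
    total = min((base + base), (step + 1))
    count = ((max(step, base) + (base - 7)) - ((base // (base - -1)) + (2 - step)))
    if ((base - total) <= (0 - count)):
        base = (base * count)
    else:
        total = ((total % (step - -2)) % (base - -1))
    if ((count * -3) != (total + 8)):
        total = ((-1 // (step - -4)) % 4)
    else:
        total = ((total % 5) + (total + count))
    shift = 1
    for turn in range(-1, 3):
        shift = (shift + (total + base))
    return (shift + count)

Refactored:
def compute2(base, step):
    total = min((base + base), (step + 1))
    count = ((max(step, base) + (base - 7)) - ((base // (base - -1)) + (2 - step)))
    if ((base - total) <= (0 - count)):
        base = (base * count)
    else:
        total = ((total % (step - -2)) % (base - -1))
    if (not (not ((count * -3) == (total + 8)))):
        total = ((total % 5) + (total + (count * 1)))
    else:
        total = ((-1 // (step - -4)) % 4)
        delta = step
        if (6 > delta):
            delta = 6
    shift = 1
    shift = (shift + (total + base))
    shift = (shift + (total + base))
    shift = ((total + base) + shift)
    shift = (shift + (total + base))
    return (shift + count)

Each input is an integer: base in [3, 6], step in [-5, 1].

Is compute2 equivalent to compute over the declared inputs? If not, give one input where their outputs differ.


Side by side, the visible changes include: arithmetic usage differs, and boolean connective usage differs, and local variable names differ, and branching structure differs, and statement counts differ, and comparison usage differs, and loop structure differs, and constant usage differs.
Tracing base=4, step=-5: compute: total := -4 | count := -6 | ((base - total) <= (0 - count)): false | total := 4 | ((count * -3) != (total + 8)): true | total := 1 | shift := 1 | iter turn=-1: | shift := 6 | iter turn=0: | shift := 11 | iter turn=1: | shift := 16 | iter turn=2: | shift := 21 | result 15 | compute2: total := -4 | count := -6 | ((base - total) <= (0 - count)): false | total := 4 | (not (not ((count * -3) == (total + 8)))): false | total := 1 | delta := -5 | (6 > delta): true | delta := 6 | shift := 1 | shift := 6 | shift := 11 | shift := 16 | shift := 21 | result 15 — matching result 15.
Checked all 28 inputs in the declared domain: the outputs agree on every one.
verdict: equivalent


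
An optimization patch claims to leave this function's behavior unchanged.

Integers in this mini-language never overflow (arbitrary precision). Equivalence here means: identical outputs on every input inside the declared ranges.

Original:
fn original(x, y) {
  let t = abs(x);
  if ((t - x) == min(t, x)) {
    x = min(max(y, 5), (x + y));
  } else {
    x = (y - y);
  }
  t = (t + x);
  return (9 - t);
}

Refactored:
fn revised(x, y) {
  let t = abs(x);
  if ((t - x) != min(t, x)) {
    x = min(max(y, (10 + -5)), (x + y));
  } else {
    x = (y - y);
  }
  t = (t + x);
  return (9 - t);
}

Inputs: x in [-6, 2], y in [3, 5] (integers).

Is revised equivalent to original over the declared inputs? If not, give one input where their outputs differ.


These are not equivalent — on x=-6, y=3 the outputs split (3 vs 6).
original: t=6, then ((t - x) == min(t, x)) is false, then x=0, then t=6, then returns 3
revised: t=6, then ((t - x) != min(t, x)) is true, then x=-3, then t=3, then returns 6
verdict: not equivalent; witness: x=-6, y=3


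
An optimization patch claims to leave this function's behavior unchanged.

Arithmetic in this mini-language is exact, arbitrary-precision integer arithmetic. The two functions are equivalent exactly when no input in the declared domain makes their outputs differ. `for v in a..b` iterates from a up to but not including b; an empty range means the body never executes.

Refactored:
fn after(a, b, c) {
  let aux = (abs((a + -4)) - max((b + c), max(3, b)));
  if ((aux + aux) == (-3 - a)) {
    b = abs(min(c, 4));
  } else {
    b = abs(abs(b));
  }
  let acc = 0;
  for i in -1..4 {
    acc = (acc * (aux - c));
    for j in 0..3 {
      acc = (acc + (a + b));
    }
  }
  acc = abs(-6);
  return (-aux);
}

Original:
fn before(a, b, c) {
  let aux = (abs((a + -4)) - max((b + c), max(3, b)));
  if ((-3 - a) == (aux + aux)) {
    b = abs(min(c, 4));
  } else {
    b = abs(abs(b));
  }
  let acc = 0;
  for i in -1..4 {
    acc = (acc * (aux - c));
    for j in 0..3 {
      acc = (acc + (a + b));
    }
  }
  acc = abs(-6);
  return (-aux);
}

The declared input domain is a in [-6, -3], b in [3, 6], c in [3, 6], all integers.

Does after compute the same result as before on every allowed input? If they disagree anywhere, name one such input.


Behavior is preserved: although same computation, different form, the outputs never diverge.
As a probe, take a=-4, b=4, c=6: before runs aux := -2 | ((-3 - a) == (aux + aux)): false | b := 4 | acc := 0 | iter i=-1: | acc := 0 | iter j=0: | acc := 0 | iter j=1: | acc := 0 | iter j=2: | acc := 0 | iter i=0: | acc := 0 | iter j=0: | acc := 0 | iter j=1: | acc := 0 | iter j=2: | acc := 0 | iter i=1: | acc := 0 | iter j=0: | acc := 0 | iter j=1: | acc := 0 | iter j=2: | acc := 0 | iter i=2: | acc := 0 | iter j=0: | acc := 0 | iter j=1: | acc := 0 | iter j=2: | acc := 0 | iter i=3: | acc := 0 | iter j=0: | acc := 0 | iter j=1: | acc := 0 | iter j=2: | acc := 0 | acc := 6 | result 2; after runs aux := -2 | ((aux + aux) == (-3 - a)): false | b := 4 | acc := 0 | iter i=-1: | acc := 0 | iter j=0: | acc := 0 | iter j=1: | acc := 0 | iter j=2: | acc := 0 | iter i=0: | acc := 0 | iter j=0: | acc := 0 | iter j=1: | acc := 0 | iter j=2: | acc := 0 | iter i=1: | acc := 0 | iter j=0: | acc := 0 | iter j=1: | acc := 0 | iter j=2: | acc := 0 | iter i=2: | acc := 0 | iter j=0: | acc := 0 | iter j=1: | acc := 0 | iter j=2: | acc := 0 | iter i=3: | acc := 0 | iter j=0: | acc := 0 | iter j=1: | acc := 0 | iter j=2: | acc := 0 | acc := 6 | result 2; both end at 2.
Sweeping the whole domain (64 inputs) finds no disagreement.
verdict: equivalent


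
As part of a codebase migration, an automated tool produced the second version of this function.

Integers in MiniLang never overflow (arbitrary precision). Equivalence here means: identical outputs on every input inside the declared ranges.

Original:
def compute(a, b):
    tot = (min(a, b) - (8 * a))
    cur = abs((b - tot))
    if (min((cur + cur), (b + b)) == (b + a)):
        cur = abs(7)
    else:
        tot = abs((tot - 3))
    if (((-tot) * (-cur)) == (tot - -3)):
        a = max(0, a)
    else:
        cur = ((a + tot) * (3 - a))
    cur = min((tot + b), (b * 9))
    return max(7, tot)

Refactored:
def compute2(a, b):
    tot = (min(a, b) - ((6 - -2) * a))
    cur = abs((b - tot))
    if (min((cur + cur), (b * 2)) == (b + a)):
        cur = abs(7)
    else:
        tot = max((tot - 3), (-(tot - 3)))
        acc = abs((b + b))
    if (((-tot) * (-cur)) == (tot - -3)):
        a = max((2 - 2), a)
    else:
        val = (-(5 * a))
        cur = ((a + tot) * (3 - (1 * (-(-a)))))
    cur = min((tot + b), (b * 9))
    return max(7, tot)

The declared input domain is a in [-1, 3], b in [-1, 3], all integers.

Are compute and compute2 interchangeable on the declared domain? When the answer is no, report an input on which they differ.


Equivalent — the differences include arithmetic usage differs; local variable names differ; constant usage differs; min/max/abs usage differs; statement counts differ, yet no declared input distinguishes the two.
One worked example (a=1, b=2) — compute: tot=-7, then cur=9, then (min((cur + cur), (b + b)) == (b + a)) is false, then tot=10, then (((-tot) * (-cur)) == (tot - -3)) is false, then cur=22, then cur=12, then returns 10; compute2: tot=-7, then cur=9, then (min((cur + cur), (b * 2)) == (b + a)) is false, then tot=10, then acc=4, then (((-tot) * (-cur)) == (tot - -3)) is false, then val=-5, then cur=22, then cur=12, then returns 10; agreement on 10.
An exhaustive pass over the 25 declared inputs shows identical outputs.
verdict: equivalent


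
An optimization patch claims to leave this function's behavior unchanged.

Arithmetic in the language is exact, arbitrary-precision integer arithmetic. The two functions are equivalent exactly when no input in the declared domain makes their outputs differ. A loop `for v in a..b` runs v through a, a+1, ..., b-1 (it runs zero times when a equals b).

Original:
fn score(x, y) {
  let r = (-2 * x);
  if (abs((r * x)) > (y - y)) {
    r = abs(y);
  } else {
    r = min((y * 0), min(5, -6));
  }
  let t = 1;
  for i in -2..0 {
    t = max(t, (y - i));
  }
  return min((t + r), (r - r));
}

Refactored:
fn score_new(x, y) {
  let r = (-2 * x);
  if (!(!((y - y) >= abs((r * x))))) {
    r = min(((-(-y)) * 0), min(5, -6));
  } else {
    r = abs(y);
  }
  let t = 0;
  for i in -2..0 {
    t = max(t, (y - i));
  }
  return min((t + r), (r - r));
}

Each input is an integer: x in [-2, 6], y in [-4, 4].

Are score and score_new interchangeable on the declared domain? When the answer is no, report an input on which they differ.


There is a counterexample at x=0, y=-4: -5 on one side, -6 on the other.
score: r becomes 0; next (abs((r * x)) > (y - y)) evaluates to false; next r becomes -6; next t becomes 1; next at i=-2:; next t becomes 1; next at i=-1:; next t becomes 1; next final value -5
score_new: r becomes 0; next (!(!((y - y) >= abs((r * x))))) evaluates to true; next r becomes -6; next t becomes 0; next at i=-2:; next t becomes 0; next at i=-1:; next t becomes 0; next final value -6
verdict: not equivalent; witness: x=0, y=-4


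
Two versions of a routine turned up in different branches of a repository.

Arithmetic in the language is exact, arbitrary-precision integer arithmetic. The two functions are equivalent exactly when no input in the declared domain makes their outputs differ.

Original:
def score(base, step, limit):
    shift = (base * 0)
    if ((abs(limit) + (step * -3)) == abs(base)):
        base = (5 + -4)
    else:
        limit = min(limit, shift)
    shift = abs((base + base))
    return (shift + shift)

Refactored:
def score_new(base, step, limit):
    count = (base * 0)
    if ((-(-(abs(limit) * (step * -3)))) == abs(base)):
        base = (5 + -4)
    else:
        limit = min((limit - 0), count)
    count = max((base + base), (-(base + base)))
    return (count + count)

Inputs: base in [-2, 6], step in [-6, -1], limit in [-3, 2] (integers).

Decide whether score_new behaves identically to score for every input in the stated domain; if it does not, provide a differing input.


Try base=0, step=-6, limit=0.
score: shift := 0 | ((abs(limit) + (step * -3)) == abs(base)): false | limit := 0 | shift := 0 | result 0
score_new: count := 0 | ((-(-(abs(limit) * (step * -3)))) == abs(base)): true | base := 1 | count := 2 | result 4
0 against 4: the behavior changed.
verdict: not equivalent; witness: base=0, step=-6, limit=0


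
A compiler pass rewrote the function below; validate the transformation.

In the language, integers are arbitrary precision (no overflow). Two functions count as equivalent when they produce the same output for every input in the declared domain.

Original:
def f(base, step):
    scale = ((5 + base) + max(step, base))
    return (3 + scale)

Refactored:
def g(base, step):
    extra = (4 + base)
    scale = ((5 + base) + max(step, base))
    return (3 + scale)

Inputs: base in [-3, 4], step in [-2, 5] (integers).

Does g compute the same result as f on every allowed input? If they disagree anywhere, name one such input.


The two versions differ — the changes include constant usage differs; and local variable names differ; and statement counts differ; and arithmetic usage differs.
As a probe, take base=0, step=4: f runs scale=9, then returns 12; g runs extra=4, then scale=9, then returns 12; both end at 12.
Sweeping the whole domain (64 inputs) finds no disagreement.
verdict: equivalent


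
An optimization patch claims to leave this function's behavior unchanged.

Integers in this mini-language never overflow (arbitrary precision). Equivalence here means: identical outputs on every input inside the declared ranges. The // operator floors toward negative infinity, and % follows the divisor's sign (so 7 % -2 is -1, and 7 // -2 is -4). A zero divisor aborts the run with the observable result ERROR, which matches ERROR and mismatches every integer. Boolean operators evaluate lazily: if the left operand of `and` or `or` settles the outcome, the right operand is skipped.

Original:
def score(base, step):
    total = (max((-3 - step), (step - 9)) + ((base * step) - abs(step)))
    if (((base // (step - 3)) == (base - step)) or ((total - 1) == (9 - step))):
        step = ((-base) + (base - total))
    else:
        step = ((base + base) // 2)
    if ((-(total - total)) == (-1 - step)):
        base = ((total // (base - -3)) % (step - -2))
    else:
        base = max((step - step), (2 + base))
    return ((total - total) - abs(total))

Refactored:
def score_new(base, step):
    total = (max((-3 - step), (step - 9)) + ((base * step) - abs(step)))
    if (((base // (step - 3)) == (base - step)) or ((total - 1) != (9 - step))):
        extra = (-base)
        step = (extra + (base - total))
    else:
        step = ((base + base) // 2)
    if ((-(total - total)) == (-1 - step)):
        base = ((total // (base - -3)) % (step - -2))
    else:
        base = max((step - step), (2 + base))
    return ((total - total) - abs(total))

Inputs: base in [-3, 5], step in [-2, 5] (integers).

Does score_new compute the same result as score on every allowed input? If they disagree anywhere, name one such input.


The suspicious edit (`((total - 1) == (9 - step))` became `((total - 1) != (9 - step))`) never changes the result for any input inside the declared domain.
One worked example (base=-2, step=5) — score: total = -19; (((base // (step - 3)) == (base - step)) or ((total - 1) == (9 - step))) -> false; step = -2; ((-(total - total)) == (-1 - step)) -> false; base = 0; return -19; score_new: total = -19; (((base // (step - 3)) == (base - step)) or ((total - 1) != (9 - step))) -> true; extra = 2; step = 19; ((-(total - total)) == (-1 - step)) -> false; base = 0; return -19; agreement on -19.
An exhaustive pass over the 72 declared inputs shows identical outputs.
verdict: equivalent


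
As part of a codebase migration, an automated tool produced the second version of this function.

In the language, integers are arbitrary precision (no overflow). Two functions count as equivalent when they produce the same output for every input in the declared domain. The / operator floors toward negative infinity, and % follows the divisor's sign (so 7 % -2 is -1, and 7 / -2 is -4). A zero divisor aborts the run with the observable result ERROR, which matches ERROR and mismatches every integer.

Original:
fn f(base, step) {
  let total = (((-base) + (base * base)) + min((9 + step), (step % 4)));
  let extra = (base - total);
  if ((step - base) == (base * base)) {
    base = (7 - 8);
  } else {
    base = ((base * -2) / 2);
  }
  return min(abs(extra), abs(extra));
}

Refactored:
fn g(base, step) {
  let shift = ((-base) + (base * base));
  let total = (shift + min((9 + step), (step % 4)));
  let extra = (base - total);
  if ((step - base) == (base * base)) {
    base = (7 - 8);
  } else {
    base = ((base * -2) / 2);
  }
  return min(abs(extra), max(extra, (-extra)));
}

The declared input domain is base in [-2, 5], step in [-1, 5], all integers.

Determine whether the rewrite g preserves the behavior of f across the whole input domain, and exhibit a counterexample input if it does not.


Reading the diff, among the changes: local variable names differ, and statement counts differ, and min/max/abs usage differs.
Spot check at base=0, step=0 — f: total := 0 | extra := 0 | ((step - base) == (base * base)): true | base := -1 | result 0. g: shift := 0 | total := 0 | extra := 0 | ((step - base) == (base * base)): true | base := -1 | result 0. Both give 0.
Sweeping the whole domain (56 inputs) finds no disagreement.
verdict: equivalent


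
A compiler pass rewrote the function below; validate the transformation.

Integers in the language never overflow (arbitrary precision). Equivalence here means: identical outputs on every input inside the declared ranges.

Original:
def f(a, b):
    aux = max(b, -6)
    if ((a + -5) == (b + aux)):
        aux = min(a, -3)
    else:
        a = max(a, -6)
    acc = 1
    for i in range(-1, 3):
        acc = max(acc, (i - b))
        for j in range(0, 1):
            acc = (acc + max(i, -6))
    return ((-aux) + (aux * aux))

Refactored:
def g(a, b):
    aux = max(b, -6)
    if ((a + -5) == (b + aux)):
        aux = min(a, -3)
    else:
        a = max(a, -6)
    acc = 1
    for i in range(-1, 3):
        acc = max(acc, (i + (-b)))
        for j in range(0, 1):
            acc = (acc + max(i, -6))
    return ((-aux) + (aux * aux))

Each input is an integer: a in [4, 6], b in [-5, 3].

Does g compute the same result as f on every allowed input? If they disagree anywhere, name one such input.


Although arithmetic usage differs, 27/27 inputs agree.
verdict: equivalent


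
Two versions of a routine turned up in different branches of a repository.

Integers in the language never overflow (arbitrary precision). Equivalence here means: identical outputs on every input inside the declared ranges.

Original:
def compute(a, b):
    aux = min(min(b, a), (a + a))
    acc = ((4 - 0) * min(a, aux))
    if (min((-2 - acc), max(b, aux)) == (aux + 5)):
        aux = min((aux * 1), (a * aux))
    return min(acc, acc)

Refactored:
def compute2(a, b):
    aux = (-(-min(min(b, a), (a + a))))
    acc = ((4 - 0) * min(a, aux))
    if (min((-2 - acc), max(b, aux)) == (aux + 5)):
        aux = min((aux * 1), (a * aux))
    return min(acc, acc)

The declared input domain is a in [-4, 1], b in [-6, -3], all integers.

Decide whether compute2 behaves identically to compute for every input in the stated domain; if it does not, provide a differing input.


Comparing the listings, the differences include: same computation, different form.
As a probe, take a=-2, b=-4: compute runs aux=-4, then acc=-16, then (min((-2 - acc), max(b, aux)) == (aux + 5)) is false, then returns -16; compute2 runs aux=-4, then acc=-16, then (min((-2 - acc), max(b, aux)) == (aux + 5)) is false, then returns -16; both end at -16.
Every one of the 24 inputs gives matching results.
verdict: equivalent


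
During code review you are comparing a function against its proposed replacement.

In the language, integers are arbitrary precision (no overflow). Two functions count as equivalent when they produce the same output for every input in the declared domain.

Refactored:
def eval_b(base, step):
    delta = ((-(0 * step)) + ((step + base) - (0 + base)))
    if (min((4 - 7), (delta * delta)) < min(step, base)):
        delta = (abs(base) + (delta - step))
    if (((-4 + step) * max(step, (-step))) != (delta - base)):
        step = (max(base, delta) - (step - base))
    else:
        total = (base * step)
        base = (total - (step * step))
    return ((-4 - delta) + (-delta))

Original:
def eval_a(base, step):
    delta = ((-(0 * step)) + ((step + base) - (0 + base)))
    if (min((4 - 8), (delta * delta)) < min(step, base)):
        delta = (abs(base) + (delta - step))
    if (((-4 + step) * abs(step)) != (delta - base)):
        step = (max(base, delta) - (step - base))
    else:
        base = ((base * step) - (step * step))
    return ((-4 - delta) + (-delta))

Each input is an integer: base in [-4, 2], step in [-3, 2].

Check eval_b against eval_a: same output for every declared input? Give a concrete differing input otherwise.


There is a counterexample at base=-3, step=-3: -10 on one side, 2 on the other.
eval_a: delta=-3, then (min((4 - 8), (delta * delta)) < min(step, base)) is true, then delta=3, then (((-4 + step) * abs(step)) != (delta - base)) is true, then step=3, then returns -10
eval_b: delta=-3, then (min((4 - 7), (delta * delta)) < min(step, base)) is false, then (((-4 + step) * max(step, (-step))) != (delta - base)) is true, then step=-3, then returns 2
verdict: not equivalent; witness: base=-3, step=-3


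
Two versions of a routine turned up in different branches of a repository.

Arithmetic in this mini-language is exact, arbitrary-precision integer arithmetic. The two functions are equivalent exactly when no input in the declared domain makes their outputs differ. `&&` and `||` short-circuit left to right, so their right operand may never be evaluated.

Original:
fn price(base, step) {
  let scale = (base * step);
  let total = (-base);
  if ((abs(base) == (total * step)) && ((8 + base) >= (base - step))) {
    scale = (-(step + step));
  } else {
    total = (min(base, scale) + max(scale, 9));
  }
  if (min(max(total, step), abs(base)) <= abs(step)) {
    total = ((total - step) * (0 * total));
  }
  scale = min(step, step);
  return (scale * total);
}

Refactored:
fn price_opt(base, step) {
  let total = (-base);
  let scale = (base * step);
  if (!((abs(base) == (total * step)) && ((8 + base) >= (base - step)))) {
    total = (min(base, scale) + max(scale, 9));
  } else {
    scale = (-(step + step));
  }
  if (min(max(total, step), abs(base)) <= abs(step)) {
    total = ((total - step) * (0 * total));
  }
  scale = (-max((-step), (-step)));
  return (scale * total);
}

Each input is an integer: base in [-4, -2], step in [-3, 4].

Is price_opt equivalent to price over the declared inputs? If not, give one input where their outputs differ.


Differences: min/max/abs usage differs, and boolean connective usage differs — yet all 24 inputs agree.
verdict: equivalent


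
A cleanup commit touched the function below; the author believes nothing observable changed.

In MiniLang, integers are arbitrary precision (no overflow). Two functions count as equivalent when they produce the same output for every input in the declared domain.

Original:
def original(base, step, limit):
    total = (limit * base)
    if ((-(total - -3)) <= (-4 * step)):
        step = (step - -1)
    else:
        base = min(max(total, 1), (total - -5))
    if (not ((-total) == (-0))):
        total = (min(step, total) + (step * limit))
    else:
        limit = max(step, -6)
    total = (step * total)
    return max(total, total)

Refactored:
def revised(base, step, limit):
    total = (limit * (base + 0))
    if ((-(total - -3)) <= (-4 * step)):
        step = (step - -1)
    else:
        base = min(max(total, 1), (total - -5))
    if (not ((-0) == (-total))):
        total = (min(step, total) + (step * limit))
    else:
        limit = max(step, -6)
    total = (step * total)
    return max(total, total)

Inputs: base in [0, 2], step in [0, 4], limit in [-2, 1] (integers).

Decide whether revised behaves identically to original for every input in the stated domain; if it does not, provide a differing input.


The two are interchangeable: arithmetic usage differs; constant usage differs, and every declared input agrees.
Spot check at base=0, step=4, limit=-1 — original: total = 0; ((-(total - -3)) <= (-4 * step)) -> false; base = 1; (not ((-total) == (-0))) -> false; limit = 4; total = 0; return 0. revised: total = 0; ((-(total - -3)) <= (-4 * step)) -> false; base = 1; (not ((-0) == (-total))) -> false; limit = 4; total = 0; return 0. Both give 0.
Checked all 60 inputs in the declared domain: the outputs agree on every one.
verdict: equivalent


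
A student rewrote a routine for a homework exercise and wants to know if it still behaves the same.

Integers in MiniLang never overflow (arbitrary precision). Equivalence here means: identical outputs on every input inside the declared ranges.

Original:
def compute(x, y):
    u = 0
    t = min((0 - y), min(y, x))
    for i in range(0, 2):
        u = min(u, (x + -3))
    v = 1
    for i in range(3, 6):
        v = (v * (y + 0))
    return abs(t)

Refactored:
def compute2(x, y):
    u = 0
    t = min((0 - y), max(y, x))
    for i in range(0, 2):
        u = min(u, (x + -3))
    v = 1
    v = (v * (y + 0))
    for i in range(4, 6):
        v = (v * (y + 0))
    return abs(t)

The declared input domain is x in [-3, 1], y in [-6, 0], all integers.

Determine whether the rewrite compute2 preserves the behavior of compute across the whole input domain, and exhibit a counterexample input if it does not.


Consider the input x=-3, y=-6.
compute: u = 0; t = -6; [i=0]; u = -6; [i=1]; u = -6; v = 1; [i=3]; v = -6; [i=4]; v = 36; [i=5]; v = -216; return 6
compute2: u = 0; t = -3; [i=0]; u = -6; [i=1]; u = -6; v = 1; v = -6; [i=4]; v = 36; [i=5]; v = -216; return 3
6 != 3, so the rewrite changes behavior.
verdict: not equivalent; witness: x=-3, y=-6


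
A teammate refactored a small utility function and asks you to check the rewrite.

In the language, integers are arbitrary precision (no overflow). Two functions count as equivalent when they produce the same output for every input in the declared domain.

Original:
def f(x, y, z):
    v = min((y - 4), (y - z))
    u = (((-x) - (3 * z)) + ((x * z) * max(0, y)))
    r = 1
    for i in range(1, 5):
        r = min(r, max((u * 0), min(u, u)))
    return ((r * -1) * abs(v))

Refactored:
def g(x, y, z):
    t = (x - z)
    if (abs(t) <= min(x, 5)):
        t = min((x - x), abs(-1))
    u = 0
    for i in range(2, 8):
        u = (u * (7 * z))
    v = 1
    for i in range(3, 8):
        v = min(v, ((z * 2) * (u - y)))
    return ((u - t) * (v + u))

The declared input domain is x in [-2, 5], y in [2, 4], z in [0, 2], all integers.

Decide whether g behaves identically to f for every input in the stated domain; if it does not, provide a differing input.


At x=-2, y=2, z=0: f gives -2, g gives 0.
verdict: not equivalent; witness: x=-2, y=2, z=0


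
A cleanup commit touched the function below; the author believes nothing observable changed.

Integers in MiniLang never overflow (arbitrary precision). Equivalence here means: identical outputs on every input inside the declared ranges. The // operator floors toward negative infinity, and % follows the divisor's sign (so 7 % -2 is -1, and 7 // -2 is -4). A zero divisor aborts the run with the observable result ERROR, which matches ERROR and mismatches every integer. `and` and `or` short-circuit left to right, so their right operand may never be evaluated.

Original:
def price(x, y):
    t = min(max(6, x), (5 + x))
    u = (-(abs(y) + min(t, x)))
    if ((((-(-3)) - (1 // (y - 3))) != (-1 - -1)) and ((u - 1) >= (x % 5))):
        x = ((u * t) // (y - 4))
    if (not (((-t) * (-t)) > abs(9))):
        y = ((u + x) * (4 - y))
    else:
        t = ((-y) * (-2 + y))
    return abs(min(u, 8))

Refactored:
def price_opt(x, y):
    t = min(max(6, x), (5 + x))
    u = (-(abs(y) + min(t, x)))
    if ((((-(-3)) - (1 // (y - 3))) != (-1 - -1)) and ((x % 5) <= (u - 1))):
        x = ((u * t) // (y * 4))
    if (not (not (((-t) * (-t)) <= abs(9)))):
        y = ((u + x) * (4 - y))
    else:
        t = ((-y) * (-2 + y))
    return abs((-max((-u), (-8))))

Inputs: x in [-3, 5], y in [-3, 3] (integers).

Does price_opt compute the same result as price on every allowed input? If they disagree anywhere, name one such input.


Consider the input x=-3, y=0.
price: t := 2 | u := 3 | ((((-(-3)) - (1 // (y - 3))) != (-1 - -1)) and ((u - 1) >= (x % 5))): true | x := -2 | (not (((-t) * (-t)) > abs(9))): true | y := 4 | result 3
price_opt: t := 2 | u := 3 | ((((-(-3)) - (1 // (y - 3))) != (-1 - -1)) and ((x % 5) <= (u - 1))): true | divide-by-zero, output ERROR
3 against ERROR: the behavior changed.
verdict: not equivalent; witness: x=-3, y=0


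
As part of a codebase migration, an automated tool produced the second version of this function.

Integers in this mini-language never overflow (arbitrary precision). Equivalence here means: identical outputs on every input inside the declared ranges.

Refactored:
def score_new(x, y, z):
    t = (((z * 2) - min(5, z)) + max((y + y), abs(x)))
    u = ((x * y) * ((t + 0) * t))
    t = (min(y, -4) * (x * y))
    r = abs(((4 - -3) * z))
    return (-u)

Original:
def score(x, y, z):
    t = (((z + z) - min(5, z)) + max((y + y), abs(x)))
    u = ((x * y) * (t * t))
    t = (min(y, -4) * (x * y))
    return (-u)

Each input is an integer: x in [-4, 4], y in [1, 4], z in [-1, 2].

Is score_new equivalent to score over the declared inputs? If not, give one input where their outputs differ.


The two are interchangeable: local variable names differ, plus min/max/abs usage differs, plus constant usage differs, plus arithmetic usage differs, plus statement counts differ, and every declared input agrees.
Spot check at x=-1, y=1, z=0 — score: t becomes 2; next u becomes -4; next t becomes 4; next final value 4. score_new: t becomes 2; next u becomes -4; next t becomes 4; next r becomes 0; next final value 4. Both give 4.
An exhaustive pass over the 144 declared inputs shows identical outputs.
verdict: equivalent


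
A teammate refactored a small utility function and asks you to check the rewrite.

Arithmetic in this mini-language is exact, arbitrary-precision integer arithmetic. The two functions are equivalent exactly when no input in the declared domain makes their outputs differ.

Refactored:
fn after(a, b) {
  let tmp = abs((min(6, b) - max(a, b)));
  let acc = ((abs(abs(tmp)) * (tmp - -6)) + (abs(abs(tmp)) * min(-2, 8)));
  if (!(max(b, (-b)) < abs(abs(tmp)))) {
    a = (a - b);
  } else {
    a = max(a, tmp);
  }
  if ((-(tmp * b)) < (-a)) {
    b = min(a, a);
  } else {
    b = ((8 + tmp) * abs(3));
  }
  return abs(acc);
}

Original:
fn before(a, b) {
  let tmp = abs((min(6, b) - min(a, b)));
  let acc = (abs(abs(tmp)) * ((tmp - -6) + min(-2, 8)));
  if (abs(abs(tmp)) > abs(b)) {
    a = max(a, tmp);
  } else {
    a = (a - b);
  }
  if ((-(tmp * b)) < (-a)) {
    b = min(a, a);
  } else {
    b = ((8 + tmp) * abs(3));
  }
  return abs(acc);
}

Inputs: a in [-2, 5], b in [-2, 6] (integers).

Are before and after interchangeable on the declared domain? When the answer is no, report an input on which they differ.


a=-2, b=-1 yields 5 from before but 0 from after.
verdict: not equivalent; witness: a=-2, b=-1


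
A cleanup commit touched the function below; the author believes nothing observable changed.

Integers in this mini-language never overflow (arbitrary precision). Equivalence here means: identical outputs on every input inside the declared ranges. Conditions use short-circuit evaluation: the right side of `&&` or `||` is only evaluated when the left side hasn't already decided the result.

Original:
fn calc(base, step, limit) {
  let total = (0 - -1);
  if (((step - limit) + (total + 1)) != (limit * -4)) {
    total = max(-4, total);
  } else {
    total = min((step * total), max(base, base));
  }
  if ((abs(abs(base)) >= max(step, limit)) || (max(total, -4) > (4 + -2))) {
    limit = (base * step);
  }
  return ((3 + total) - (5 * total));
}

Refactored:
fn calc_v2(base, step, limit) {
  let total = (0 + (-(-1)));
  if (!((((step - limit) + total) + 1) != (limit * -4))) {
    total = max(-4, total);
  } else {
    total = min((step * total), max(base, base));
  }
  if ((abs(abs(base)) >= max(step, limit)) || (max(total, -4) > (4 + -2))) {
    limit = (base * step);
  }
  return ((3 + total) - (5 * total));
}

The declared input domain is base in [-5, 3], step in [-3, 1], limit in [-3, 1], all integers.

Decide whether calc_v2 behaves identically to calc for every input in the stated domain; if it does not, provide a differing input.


These are not equivalent — on base=-5, step=-3, limit=-3 the outputs split (-1 vs 23).
calc: total becomes 1; next (((step - limit) + (total + 1)) != (limit * -4)) evaluates to true; next total becomes 1; next ((abs(abs(base)) >= max(step, limit)) || (max(total, -4) > (4 + -2))) evaluates to true; next limit becomes 15; next final value -1
calc_v2: total becomes 1; next (!((((step - limit) + total) + 1) != (limit * -4))) evaluates to false; next total becomes -5; next ((abs(abs(base)) >= max(step, limit)) || (max(total, -4) > (4 + -2))) evaluates to true; next limit becomes 15; next final value 23
verdict: not equivalent; witness: base=-5, step=-3, limit=-3


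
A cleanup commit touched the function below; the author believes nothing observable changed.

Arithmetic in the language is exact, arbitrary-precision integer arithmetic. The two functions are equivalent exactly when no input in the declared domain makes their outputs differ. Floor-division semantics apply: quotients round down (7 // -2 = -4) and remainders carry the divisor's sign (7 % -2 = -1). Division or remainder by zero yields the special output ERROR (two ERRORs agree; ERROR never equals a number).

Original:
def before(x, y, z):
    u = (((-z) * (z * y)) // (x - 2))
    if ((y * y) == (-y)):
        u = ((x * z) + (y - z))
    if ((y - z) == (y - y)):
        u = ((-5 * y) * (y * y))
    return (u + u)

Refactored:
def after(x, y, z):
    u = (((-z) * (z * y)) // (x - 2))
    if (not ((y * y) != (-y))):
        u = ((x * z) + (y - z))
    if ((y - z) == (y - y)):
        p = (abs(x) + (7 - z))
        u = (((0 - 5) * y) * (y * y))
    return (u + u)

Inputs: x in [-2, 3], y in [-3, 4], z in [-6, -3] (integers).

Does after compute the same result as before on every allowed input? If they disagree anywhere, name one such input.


Equivalent. Beyond behavior-preserving changes, the revision adds an assignment to `p` whose value nothing reads.
Across all 192 domain points the two functions coincide.
One worked example (x=0, y=-1, z=-6) — before: u=-18, then ((y * y) == (-y)) is true, then u=5, then ((y - z) == (y - y)) is false, then returns 10; after: u=-18, then (not ((y * y) != (-y))) is true, then u=5, then ((y - z) == (y - y)) is false, then returns 10; agreement on 10.
verdict: equivalent


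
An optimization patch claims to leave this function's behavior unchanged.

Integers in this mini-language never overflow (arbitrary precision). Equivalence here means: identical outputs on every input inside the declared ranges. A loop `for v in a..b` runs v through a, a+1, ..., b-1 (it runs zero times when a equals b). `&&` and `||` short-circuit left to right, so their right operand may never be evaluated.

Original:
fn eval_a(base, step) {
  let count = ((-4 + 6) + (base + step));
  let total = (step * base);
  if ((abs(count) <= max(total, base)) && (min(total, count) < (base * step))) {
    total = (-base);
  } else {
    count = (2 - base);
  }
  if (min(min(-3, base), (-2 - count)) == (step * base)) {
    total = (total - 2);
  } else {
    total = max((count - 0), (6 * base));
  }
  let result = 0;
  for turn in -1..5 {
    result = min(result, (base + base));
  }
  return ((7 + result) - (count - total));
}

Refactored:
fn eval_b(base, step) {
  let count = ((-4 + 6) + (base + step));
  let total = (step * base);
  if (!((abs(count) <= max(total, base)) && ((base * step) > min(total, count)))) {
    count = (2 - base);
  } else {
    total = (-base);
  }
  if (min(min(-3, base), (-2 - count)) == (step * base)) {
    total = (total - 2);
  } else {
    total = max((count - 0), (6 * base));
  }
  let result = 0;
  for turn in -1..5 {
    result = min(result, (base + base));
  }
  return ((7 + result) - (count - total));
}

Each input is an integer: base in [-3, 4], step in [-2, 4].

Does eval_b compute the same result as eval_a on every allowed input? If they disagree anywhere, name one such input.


The two versions differ — the changes include boolean connective usage differs; comparison usage differs.
One worked example (base=-2, step=3) — eval_a: count = 3; total = -6; ((abs(count) <= max(total, base)) && (min(total, count) < (base * step))) -> false; count = 4; (min(min(-3, base), (-2 - count)) == (step * base)) -> true; total = -8; result = 0; [turn=-1]; result = -4; [turn=0]; result = -4; [turn=1]; result = -4; [turn=2]; result = -4; [turn=3]; result = -4; [turn=4]; result = -4; return -9; eval_b: count = 3; total = -6; (!((abs(count) <= max(total, base)) && ((base * step) > min(total, count)))) -> true; count = 4; (min(min(-3, base), (-2 - count)) == (step * base)) -> true; total = -8; result = 0; [turn=-1]; result = -4; [turn=0]; result = -4; [turn=1]; result = -4; [turn=2]; result = -4; [turn=3]; result = -4; [turn=4]; result = -4; return -9; agreement on -9.
Sweeping the whole domain (56 inputs) finds no disagreement.
verdict: equivalent
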